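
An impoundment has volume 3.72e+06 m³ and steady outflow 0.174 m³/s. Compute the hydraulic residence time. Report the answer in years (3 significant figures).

0.677 yr

Q = 0.174 m³/s × 3.156e+07 s/yr = 5.491e+06 m³/yr.
Hydraulic residence time τ = V/Q = 3.72e+06/5.491e+06 = 0.6775 yr.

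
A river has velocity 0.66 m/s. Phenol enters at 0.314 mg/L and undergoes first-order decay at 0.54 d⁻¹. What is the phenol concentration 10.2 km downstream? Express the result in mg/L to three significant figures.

0.285 mg/L

Travel time t = 10.2 km / 0.66 m/s = 1.02e+04/0.66 = 1.545e+04 s = 0.1789 d.
First-order decay: C = 0.314·exp(−0.54·0.1789) = 0.314·0.9079 = 0.2851 mg/L.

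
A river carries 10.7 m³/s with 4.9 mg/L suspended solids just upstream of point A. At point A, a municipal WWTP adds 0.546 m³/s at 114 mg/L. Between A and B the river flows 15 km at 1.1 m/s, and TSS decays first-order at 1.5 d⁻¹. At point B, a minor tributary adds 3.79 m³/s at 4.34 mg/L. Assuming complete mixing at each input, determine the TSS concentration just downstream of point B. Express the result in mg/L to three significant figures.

After input A: C = (10.7·4.9 + 0.546·114) / 11.25 = 10.2 mg/L.
Over the 15 km reach to input B (t = 1.364e+04 s = 0.1578 d), decay gives C = 10.2·exp(−1.5·0.1578) = 8.047 mg/L.
After input B: C = (11.25·8.047 + 3.79·4.34) / 15.04 = 7.113 mg/L.

7.11 mg/L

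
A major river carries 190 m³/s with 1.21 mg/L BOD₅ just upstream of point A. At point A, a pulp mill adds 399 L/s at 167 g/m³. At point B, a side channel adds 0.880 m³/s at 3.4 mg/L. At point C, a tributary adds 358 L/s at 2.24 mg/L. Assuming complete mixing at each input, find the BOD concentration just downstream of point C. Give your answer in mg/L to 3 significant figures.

399 L/s = 0.399 m³/s.
After input A: C = (190·1.21 + 0.399·167) / 190.4 = 1.557 mg/L.
After input B: C = (190.4·1.557 + 0.88·3.4) / 191.3 = 1.566 mg/L.
358 L/s = 0.358 m³/s.
After input C: C = (191.3·1.566 + 0.358·2.24) / 191.6 = 1.567 mg/L.

1.57 mg/L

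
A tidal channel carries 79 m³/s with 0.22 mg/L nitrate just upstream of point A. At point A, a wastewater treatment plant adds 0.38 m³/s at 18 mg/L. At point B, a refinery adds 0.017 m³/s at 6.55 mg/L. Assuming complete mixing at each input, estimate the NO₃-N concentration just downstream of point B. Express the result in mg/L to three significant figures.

After input A: C = (79·0.22 + 0.38·18) / 79.38 = 0.3051 mg/L.
After input B: C = (79.38·0.3051 + 0.017·6.55) / 79.4 = 0.3065 mg/L.

0.306 mg/L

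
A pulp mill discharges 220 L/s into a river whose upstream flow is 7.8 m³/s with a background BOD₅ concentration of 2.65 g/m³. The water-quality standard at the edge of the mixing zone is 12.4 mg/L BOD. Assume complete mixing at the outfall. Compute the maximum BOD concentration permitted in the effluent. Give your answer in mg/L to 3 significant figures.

358 mg/L

220 L/s = 0.22 m³/s.
Mass balance: 12.4·8.02 = 0.22·Cₑ + 7.8·2.65.
Cₑ = (99.45 − 20.67) / 0.22 = 358.1 mg/L.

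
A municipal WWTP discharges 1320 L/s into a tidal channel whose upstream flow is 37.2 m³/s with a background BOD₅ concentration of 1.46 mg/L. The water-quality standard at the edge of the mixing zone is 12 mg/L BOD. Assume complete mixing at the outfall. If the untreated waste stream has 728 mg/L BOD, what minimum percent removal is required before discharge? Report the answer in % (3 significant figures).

57.5 %

1320 L/s = 1.32 m³/s.
Mass balance: 12·38.52 = 1.32·Cₑ + 37.2·1.46.
Cₑ = (462.2 − 54.31) / 1.32 = 309 mg/L.
Required removal = 1 − 309/728 = 57.55 %.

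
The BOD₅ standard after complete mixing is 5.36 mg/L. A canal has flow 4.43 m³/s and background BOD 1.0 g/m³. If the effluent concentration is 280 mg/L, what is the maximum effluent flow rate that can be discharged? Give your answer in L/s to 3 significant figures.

70.3 L/s

Mass balance at complete mixing: C_std·(Q_w + Q_r) = Q_w·C_e + Q_r·C_b.
Rearranging, Q_w = Q_r·(C_std − C_b)/(C_e − C_std) = 4.43·(5.36 − 1) / (280 − 5.36) = 0.07033 m³/s.
= 70.33 L/s.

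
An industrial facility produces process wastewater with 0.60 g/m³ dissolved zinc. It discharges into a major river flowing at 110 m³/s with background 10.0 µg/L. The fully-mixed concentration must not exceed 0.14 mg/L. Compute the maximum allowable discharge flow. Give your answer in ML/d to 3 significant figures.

10.0 µg/L = 0.01 mg/L.
Mass balance at complete mixing: C_std·(Q_w + Q_r) = Q_w·C_e + Q_r·C_b.
Rearranging, Q_w = Q_r·(C_std − C_b)/(C_e − C_std) = 110·(0.14 − 0.01) / (0.6 − 0.14) = 31.09 m³/s.
= 2686 ML/d.

2690 ML/d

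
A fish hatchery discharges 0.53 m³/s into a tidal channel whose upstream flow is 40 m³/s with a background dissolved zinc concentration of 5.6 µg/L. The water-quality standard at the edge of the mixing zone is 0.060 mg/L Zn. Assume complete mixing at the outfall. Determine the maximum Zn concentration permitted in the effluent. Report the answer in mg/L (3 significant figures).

4.17 mg/L

5.6 µg/L = 0.0056 mg/L.
Mass balance: 0.06·40.53 = 0.53·Cₑ + 40·0.0056.
Cₑ = (2.432 − 0.224) / 0.53 = 4.166 mg/L.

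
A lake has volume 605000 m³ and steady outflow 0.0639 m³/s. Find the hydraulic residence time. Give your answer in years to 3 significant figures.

Q = 0.0639 m³/s × 3.156e+07 s/yr = 2.017e+06 m³/yr.
Hydraulic residence time τ = V/Q = 605000/2.017e+06 = 0.3 yr.

0.300 yr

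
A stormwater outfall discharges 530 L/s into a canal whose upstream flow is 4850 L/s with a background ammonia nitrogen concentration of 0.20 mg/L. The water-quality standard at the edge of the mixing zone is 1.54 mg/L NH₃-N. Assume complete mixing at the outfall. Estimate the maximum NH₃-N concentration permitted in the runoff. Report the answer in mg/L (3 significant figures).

13.8 mg/L

530 L/s = 0.53 m³/s.
4850 L/s = 4.85 m³/s.
Mass balance: 1.54·5.38 = 0.53·Cₑ + 4.85·0.2.
Cₑ = (8.285 − 0.97) / 0.53 = 13.8 mg/L.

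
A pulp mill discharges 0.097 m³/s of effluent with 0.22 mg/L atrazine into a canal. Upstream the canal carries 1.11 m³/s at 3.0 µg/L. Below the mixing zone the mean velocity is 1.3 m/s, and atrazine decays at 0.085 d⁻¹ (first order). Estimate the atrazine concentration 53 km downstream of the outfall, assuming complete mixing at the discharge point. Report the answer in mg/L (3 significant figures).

0.0196 mg/L

3.0 µg/L = 0.003 mg/L.
After complete mixing, C₀ = (0.097·0.22 + 1.11·0.003) / 1.207 = 0.02044 mg/L.
Travel time t = 5.3e+04 m / 1.3 m/s = 4.077e+04 s = 0.4719 d.
C = 0.02044·exp(−0.085·0.4719) = 0.02044·0.9607 = 0.01964 mg/L.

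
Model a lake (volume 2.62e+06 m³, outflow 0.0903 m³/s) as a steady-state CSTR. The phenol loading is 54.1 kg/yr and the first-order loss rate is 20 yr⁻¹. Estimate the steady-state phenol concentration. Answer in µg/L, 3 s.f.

Outflow Q = 0.0903 m³/s × 3.156e+07 s/yr = 2.85e+06 m³/yr.
Steady-state CSTR mass balance: W = Q·C + k·V·C, so C = W/(Q + kV).
Q + kV = 2.85e+06 + 20·2.62e+06 = 5.525e+07 m³/yr.
C = 54.1/5.525e+07 = 9.792e-07 kg/m³ = 0.0009792 mg/L = 0.9792 µg/L.

0.979 µg/L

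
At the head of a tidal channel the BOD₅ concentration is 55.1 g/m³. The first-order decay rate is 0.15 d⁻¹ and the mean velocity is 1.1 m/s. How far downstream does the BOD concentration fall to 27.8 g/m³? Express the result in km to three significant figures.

From C = C₀·e^(−kt), t = ln(C₀/C)/k = ln(55.1/27.8)/0.15 = 0.6841/0.15 = 4.561 d.
Distance = v·t = 1.1 m/s × 3.94e+05 s = 4.335e+05 m = 433.5 km.

433 km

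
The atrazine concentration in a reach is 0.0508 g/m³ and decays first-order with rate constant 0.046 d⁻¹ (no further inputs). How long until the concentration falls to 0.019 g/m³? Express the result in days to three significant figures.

t = ln(C₀/C)/k = ln(0.0508/0.019)/0.046 = 0.9835/0.046 = 21.38 d.

21.4 d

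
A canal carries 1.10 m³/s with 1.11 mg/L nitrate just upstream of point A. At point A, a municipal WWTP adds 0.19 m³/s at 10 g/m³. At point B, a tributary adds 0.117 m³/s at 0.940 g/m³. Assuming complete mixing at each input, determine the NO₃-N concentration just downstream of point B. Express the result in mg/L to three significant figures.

After input A: C = (1.1·1.11 + 0.19·10) / 1.29 = 2.419 mg/L.
After input B: C = (1.29·2.419 + 0.117·0.94) / 1.407 = 2.296 mg/L.

2.30 mg/L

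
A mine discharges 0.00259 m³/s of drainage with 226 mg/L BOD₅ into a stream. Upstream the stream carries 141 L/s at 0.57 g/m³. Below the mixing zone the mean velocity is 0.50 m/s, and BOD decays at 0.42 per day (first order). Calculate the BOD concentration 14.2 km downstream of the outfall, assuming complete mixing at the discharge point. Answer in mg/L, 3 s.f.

4.04 mg/L

141 L/s = 0.141 m³/s.
After complete mixing, C₀ = (0.00259·226 + 0.141·0.57) / 0.1436 = 4.636 mg/L.
Travel time t = 1.42e+04 m / 0.50 m/s = 2.84e+04 s = 0.3287 d.
C = 4.636·exp(−0.42·0.3287) = 4.636·0.8711 = 4.038 mg/L.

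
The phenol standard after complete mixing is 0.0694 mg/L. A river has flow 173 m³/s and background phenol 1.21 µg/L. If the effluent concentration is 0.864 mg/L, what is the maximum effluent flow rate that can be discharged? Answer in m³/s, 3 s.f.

14.8 m³/s

1.21 µg/L = 0.00121 mg/L.
Mass balance at complete mixing: C_std·(Q_w + Q_r) = Q_w·C_e + Q_r·C_b.
Rearranging, Q_w = Q_r·(C_std − C_b)/(C_e − C_std) = 173·(0.0694 − 0.00121) / (0.864 − 0.0694) = 14.85 m³/s.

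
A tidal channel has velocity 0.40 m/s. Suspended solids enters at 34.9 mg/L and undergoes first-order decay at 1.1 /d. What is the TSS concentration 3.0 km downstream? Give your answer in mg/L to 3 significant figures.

Travel time t = 3.0 km / 0.40 m/s = 3000/0.40 = 7500 s = 0.08681 d.
First-order decay: C = 34.9·exp(−1.1·0.08681) = 34.9·0.9089 = 31.72 mg/L.

31.7 mg/L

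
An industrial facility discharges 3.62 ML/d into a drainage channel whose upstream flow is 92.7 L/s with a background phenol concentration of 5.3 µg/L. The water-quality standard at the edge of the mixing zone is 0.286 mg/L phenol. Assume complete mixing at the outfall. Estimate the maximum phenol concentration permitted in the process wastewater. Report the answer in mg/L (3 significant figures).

3.62 ML/d = 0.0419 m³/s.
92.7 L/s = 0.0927 m³/s.
5.3 µg/L = 0.0053 mg/L.
Mass balance: 0.286·0.1346 = 0.0419·Cₑ + 0.0927·0.0053.
Cₑ = (0.0385 − 0.0004913) / 0.0419 = 0.9071 mg/L.

0.907 mg/L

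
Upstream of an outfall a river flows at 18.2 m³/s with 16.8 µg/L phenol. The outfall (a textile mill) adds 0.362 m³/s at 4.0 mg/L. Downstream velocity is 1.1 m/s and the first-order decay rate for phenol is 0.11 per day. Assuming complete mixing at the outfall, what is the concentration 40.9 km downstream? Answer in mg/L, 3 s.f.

0.0901 mg/L

16.8 µg/L = 0.0168 mg/L.
After complete mixing, C₀ = (0.362·4 + 18.2·0.0168) / 18.56 = 0.09448 mg/L.
Travel time t = 4.09e+04 m / 1.1 m/s = 3.718e+04 s = 0.4303 d.
C = 0.09448·exp(−0.11·0.4303) = 0.09448·0.9538 = 0.09011 mg/L.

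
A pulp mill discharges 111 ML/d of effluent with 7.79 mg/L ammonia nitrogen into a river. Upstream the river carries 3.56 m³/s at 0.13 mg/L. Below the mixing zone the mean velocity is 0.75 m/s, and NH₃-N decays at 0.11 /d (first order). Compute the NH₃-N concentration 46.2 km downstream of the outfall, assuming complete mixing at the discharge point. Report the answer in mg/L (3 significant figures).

111 ML/d = 1.285 m³/s.
After complete mixing, C₀ = (1.285·7.79 + 3.56·0.13) / 4.845 = 2.161 mg/L.
Travel time t = 4.62e+04 m / 0.75 m/s = 6.16e+04 s = 0.713 d.
C = 2.161·exp(−0.11·0.713) = 2.161·0.9246 = 1.998 mg/L.

2.00 mg/L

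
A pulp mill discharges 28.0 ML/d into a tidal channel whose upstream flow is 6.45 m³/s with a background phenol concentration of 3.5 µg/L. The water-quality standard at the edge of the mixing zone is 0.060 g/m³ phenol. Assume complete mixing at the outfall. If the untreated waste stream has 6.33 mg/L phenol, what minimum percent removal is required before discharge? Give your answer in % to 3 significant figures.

81.3 %

28.0 ML/d = 0.3241 m³/s.
3.5 µg/L = 0.0035 mg/L.
Mass balance: 0.06·6.774 = 0.3241·Cₑ + 6.45·0.0035.
Cₑ = (0.4064 − 0.02258) / 0.3241 = 1.185 mg/L.
Required removal = 1 − 1.185/6.33 = 81.29 %.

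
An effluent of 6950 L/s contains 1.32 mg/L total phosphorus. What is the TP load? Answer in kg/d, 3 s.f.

793 kg/d

6950 L/s = 6.95 m³/s.
Mass flux = Q·C = 6.95 m³/s × 1.32 g/m³ = 9.174 g/s.
= 9.174 g/s × 86.4 = 792.6 kg/d.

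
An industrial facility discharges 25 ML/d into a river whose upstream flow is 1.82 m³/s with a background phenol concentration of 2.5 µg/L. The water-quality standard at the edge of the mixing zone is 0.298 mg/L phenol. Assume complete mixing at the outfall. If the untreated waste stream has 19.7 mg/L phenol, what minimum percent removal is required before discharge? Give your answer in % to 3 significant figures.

89.1 %

25 ML/d = 0.2894 m³/s.
2.5 µg/L = 0.0025 mg/L.
Mass balance: 0.298·2.109 = 0.2894·Cₑ + 1.82·0.0025.
Cₑ = (0.6286 − 0.00455) / 0.2894 = 2.157 mg/L.
Required removal = 1 − 2.157/19.7 = 89.05 %.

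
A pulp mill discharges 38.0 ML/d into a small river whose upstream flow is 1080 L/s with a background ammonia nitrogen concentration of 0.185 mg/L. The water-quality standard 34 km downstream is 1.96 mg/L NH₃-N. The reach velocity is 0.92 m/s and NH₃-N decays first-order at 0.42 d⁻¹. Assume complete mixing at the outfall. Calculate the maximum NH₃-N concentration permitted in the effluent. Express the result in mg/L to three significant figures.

38.0 ML/d = 0.4398 m³/s.
1080 L/s = 1.08 m³/s.
Travel time to the compliance point: t = 3.4e+04/0.92 = 3.696e+04 s = 0.4277 d; decay factor exp(−0.42·0.4277) = 0.8356.
So the concentration just after mixing may be at most 1.96/0.8356 = 2.346 mg/L.
Mass balance: 2.346·1.52 = 0.4398·Cₑ + 1.08·0.185.
Cₑ = (3.565 − 0.1998) / 0.4398 = 7.652 mg/L.

7.65 mg/L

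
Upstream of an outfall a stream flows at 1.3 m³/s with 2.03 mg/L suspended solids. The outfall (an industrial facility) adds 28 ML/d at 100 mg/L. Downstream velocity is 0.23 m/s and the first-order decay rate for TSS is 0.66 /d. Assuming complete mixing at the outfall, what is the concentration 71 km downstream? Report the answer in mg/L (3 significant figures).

28 ML/d = 0.3241 m³/s.
After complete mixing, C₀ = (0.3241·100 + 1.3·2.03) / 1.624 = 21.58 mg/L.
Travel time t = 7.1e+04 m / 0.23 m/s = 3.087e+05 s = 3.573 d.
C = 21.58·exp(−0.66·3.573) = 21.58·0.0946 = 2.041 mg/L.

2.04 mg/L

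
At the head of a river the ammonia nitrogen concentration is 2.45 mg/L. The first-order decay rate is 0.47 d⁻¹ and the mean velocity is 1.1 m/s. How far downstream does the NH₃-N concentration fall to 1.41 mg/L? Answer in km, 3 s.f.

112 km

From C = C₀·e^(−kt), t = ln(C₀/C)/k = ln(2.45/1.41)/0.47 = 0.5525/0.47 = 1.176 d.
Distance = v·t = 1.1 m/s × 1.016e+05 s = 1.117e+05 m = 111.7 km.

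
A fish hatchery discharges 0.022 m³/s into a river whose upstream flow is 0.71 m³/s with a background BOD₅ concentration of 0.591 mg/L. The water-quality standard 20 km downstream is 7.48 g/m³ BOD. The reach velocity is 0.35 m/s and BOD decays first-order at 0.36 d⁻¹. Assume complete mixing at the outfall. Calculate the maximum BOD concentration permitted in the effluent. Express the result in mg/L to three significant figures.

297 mg/L

Travel time to the compliance point: t = 2e+04/0.35 = 5.714e+04 s = 0.6614 d; decay factor exp(−0.36·0.6614) = 0.7881.
So the concentration just after mixing may be at most 7.48/0.7881 = 9.491 mg/L.
Mass balance: 9.491·0.732 = 0.022·Cₑ + 0.71·0.591.
Cₑ = (6.947 − 0.4196) / 0.022 = 296.7 mg/L.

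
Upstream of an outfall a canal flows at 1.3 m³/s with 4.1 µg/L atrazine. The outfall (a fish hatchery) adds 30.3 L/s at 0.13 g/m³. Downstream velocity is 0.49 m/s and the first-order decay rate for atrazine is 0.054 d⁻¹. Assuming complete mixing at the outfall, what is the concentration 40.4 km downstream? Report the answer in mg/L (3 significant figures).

0.00662 mg/L

30.3 L/s = 0.0303 m³/s.
4.1 µg/L = 0.0041 mg/L.
After complete mixing, C₀ = (0.0303·0.13 + 1.3·0.0041) / 1.33 = 0.006968 mg/L.
Travel time t = 4.04e+04 m / 0.49 m/s = 8.245e+04 s = 0.9543 d.
C = 0.006968·exp(−0.054·0.9543) = 0.006968·0.9498 = 0.006618 mg/L.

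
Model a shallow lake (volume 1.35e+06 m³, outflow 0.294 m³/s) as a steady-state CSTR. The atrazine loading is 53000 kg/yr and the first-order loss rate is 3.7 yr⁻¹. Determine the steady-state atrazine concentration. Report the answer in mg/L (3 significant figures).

3.71 mg/L

Outflow Q = 0.294 m³/s × 3.156e+07 s/yr = 9.278e+06 m³/yr.
Steady-state CSTR mass balance: W = Q·C + k·V·C, so C = W/(Q + kV).
Q + kV = 9.278e+06 + 3.7·1.35e+06 = 1.427e+07 m³/yr.
C = 53000/1.427e+07 = 0.003713 kg/m³ = 3.713 mg/L.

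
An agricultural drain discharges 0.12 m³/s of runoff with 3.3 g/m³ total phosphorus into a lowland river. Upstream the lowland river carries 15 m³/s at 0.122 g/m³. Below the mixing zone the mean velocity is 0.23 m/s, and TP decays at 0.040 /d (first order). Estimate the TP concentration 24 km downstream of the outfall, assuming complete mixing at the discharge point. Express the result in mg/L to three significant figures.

After complete mixing, C₀ = (0.12·3.3 + 15·0.122) / 15.12 = 0.1472 mg/L.
Travel time t = 2.4e+04 m / 0.23 m/s = 1.043e+05 s = 1.208 d.
C = 0.1472·exp(−0.040·1.208) = 0.1472·0.9528 = 0.1403 mg/L.

0.140 mg/L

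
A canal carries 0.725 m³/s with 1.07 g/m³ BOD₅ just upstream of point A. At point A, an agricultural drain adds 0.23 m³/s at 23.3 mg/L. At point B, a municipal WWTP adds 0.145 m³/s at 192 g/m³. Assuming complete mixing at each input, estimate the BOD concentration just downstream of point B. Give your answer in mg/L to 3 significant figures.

30.9 mg/L

After input A: C = (0.725·1.07 + 0.23·23.3) / 0.955 = 6.424 mg/L.
After input B: C = (0.955·6.424 + 0.145·192) / 1.1 = 30.89 mg/L.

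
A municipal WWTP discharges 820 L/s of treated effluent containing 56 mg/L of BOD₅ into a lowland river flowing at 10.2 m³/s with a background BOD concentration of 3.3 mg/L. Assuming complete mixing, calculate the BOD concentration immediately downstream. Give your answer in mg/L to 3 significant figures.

7.22 mg/L

820 L/s = 0.82 m³/s.
Flow-weighted mixing gives C = (0.82·56 + 10.2·3.3) / (0.82 + 10.2) = 79.58/11.02 = 7.221 mg/L.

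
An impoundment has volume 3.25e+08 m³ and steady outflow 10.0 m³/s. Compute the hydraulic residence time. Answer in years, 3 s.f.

1.03 yr

Q = 10.0 m³/s × 3.156e+07 s/yr = 3.156e+08 m³/yr.
Hydraulic residence time τ = V/Q = 3.25e+08/3.156e+08 = 1.03 yr.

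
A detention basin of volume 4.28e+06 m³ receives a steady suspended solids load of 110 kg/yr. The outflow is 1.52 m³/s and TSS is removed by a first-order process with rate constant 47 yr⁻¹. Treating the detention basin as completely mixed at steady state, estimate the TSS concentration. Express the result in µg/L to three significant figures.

Outflow Q = 1.52 m³/s × 3.156e+07 s/yr = 4.797e+07 m³/yr.
Steady-state CSTR mass balance: W = Q·C + k·V·C, so C = W/(Q + kV).
Q + kV = 4.797e+07 + 47·4.28e+06 = 2.491e+08 m³/yr.
C = 110/2.491e+08 = 4.415e-07 kg/m³ = 0.0004415 mg/L = 0.4415 µg/L.

0.442 µg/L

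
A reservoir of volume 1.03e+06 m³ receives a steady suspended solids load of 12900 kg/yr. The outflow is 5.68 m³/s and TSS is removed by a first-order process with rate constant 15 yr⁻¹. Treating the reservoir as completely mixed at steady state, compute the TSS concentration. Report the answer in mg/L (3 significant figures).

0.0663 mg/L

Outflow Q = 5.68 m³/s × 3.156e+07 s/yr = 1.792e+08 m³/yr.
Steady-state CSTR mass balance: W = Q·C + k·V·C, so C = W/(Q + kV).
Q + kV = 1.792e+08 + 15·1.03e+06 = 1.947e+08 m³/yr.
C = 12900/1.947e+08 = 6.626e-05 kg/m³ = 0.06626 mg/L.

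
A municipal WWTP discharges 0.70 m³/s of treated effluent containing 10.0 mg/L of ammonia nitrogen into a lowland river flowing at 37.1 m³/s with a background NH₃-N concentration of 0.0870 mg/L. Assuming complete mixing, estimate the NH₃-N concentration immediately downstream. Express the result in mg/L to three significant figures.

Flow-weighted mixing gives C = (0.7·10 + 37.1·0.087) / (0.7 + 37.1) = 10.23/37.8 = 0.2706 mg/L.

0.271 mg/L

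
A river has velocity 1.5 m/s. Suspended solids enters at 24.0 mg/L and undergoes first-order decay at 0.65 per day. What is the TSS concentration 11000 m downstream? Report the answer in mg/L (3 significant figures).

Travel time t = 11000 m / 1.5 m/s = 1.1e+04/1.5 = 7333 s = 0.08488 d.
First-order decay: C = 24.0·exp(−0.65·0.08488) = 24.0·0.9463 = 22.71 mg/L.

22.7 mg/L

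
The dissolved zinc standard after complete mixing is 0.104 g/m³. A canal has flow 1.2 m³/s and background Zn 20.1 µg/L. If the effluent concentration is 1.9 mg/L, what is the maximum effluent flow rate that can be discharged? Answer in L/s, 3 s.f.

20.1 µg/L = 0.0201 mg/L.
Mass balance at complete mixing: C_std·(Q_w + Q_r) = Q_w·C_e + Q_r·C_b.
Rearranging, Q_w = Q_r·(C_std − C_b)/(C_e − C_std) = 1.2·(0.104 − 0.0201) / (1.9 − 0.104) = 0.05606 m³/s.
= 56.06 L/s.

56.1 L/s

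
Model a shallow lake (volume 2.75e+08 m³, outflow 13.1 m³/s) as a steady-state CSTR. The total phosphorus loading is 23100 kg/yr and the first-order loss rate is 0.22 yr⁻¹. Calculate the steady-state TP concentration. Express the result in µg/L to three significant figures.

48.7 µg/L

Outflow Q = 13.1 m³/s × 3.156e+07 s/yr = 4.134e+08 m³/yr.
Steady-state CSTR mass balance: W = Q·C + k·V·C, so C = W/(Q + kV).
Q + kV = 4.134e+08 + 0.22·2.75e+08 = 4.739e+08 m³/yr.
C = 23100/4.739e+08 = 4.874e-05 kg/m³ = 0.04874 mg/L = 48.74 µg/L.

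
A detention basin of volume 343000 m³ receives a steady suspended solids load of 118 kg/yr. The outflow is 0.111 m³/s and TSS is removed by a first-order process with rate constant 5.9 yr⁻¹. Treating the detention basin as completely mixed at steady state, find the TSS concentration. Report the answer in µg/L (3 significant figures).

Outflow Q = 0.111 m³/s × 3.156e+07 s/yr = 3.503e+06 m³/yr.
Steady-state CSTR mass balance: W = Q·C + k·V·C, so C = W/(Q + kV).
Q + kV = 3.503e+06 + 5.9·343000 = 5.527e+06 m³/yr.
C = 118/5.527e+06 = 2.135e-05 kg/m³ = 0.02135 mg/L = 21.35 µg/L.

21.4 µg/L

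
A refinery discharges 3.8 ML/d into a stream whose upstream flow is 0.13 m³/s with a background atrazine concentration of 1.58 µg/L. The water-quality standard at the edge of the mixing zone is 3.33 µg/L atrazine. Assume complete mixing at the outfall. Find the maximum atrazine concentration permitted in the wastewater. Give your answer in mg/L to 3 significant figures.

3.8 ML/d = 0.04398 m³/s.
1.58 µg/L = 0.00158 mg/L.
3.33 µg/L = 0.00333 mg/L.
Mass balance: 0.00333·0.174 = 0.04398·Cₑ + 0.13·0.00158.
Cₑ = (0.0005794 − 0.0002054) / 0.04398 = 0.008503 mg/L.

0.00850 mg/L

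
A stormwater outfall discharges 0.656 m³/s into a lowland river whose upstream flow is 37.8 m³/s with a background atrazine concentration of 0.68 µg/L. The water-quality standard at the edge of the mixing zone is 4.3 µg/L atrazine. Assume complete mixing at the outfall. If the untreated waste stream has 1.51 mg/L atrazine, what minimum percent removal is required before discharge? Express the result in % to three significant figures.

85.9 %

0.68 µg/L = 0.00068 mg/L.
4.3 µg/L = 0.0043 mg/L.
Mass balance: 0.0043·38.46 = 0.656·Cₑ + 37.8·0.00068.
Cₑ = (0.1654 − 0.0257) / 0.656 = 0.2129 mg/L.
Required removal = 1 − 0.2129/1.51 = 85.9 %.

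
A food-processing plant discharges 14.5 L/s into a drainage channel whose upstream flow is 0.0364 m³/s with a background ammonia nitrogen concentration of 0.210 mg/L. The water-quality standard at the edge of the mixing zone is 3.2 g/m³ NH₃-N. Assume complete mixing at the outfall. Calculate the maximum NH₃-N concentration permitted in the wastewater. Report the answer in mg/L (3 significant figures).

10.7 mg/L

14.5 L/s = 0.0145 m³/s.
Mass balance: 3.2·0.0509 = 0.0145·Cₑ + 0.0364·0.21.
Cₑ = (0.1629 − 0.007644) / 0.0145 = 10.71 mg/L.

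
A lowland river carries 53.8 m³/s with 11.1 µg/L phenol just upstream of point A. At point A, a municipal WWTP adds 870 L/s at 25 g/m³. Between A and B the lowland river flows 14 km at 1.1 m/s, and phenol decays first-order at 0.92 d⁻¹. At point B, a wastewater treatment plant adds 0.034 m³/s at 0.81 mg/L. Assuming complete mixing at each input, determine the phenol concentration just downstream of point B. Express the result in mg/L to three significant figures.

0.357 mg/L

11.1 µg/L = 0.0111 mg/L.
870 L/s = 0.87 m³/s.
After input A: C = (53.8·0.0111 + 0.87·25) / 54.67 = 0.4088 mg/L.
Over the 14 km reach to input B (t = 1.273e+04 s = 0.1473 d), decay gives C = 0.4088·exp(−0.92·0.1473) = 0.357 mg/L.
After input B: C = (54.67·0.357 + 0.034·0.81) / 54.7 = 0.3572 mg/L.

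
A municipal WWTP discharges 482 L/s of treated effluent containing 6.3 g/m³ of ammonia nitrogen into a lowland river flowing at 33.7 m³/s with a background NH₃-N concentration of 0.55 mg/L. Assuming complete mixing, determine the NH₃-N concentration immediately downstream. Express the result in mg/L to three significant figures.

482 L/s = 0.482 m³/s.
Conservation of mass across the mixing zone: C = (0.482·6.3 + 33.7·0.55) / (0.482 + 33.7) = 21.57/34.18 = 0.6311 mg/L.

0.631 mg/L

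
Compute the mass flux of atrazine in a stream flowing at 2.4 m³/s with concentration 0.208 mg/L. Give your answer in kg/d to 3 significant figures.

Mass flux = Q·C = 2.4 m³/s × 0.208 g/m³ = 0.4992 g/s.
= 0.4992 g/s × 86.4 = 43.13 kg/d.

43.1 kg/d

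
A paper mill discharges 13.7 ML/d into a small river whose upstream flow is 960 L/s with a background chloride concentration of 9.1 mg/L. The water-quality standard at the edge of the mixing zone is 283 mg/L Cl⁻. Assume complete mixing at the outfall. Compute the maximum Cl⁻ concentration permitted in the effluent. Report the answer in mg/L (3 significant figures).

1940 mg/L

13.7 ML/d = 0.1586 m³/s.
960 L/s = 0.96 m³/s.
Mass balance: 283·1.119 = 0.1586·Cₑ + 0.96·9.1.
Cₑ = (316.6 − 8.736) / 0.1586 = 1941 mg/L.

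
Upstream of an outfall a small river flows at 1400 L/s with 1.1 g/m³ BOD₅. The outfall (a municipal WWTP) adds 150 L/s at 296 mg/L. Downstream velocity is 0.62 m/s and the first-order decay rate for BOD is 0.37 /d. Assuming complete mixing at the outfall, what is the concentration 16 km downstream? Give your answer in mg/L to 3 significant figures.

26.5 mg/L

150 L/s = 0.15 m³/s.
1400 L/s = 1.4 m³/s.
After complete mixing, C₀ = (0.15·296 + 1.4·1.1) / 1.55 = 29.64 mg/L.
Travel time t = 1.6e+04 m / 0.62 m/s = 2.581e+04 s = 0.2987 d.
C = 29.64·exp(−0.37·0.2987) = 29.64·0.8954 = 26.54 mg/L.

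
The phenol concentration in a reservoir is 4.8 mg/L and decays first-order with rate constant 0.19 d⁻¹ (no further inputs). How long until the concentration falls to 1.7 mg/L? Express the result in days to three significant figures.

t = ln(C₀/C)/k = ln(4.8/1.7)/0.19 = 1.038/0.19 = 5.463 d.

5.46 d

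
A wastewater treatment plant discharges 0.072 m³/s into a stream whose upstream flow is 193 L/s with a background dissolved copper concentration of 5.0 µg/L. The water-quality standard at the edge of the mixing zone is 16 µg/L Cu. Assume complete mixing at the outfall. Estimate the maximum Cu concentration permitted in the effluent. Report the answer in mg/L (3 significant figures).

0.0455 mg/L

193 L/s = 0.193 m³/s.
5.0 µg/L = 0.005 mg/L.
16 µg/L = 0.016 mg/L.
Mass balance: 0.016·0.265 = 0.072·Cₑ + 0.193·0.005.
Cₑ = (0.00424 − 0.000965) / 0.072 = 0.04549 mg/L.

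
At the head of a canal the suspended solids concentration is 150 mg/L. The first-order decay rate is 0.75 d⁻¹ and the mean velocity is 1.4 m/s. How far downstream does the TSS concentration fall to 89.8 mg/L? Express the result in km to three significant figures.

82.7 km

From C = C₀·e^(−kt), t = ln(C₀/C)/k = ln(150/89.8)/0.75 = 0.5131/0.75 = 0.6841 d.
Distance = v·t = 1.4 m/s × 5.91e+04 s = 8.274e+04 m = 82.74 km.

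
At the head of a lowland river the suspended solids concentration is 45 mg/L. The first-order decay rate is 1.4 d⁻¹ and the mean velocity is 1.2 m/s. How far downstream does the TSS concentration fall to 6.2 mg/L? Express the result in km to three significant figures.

From C = C₀·e^(−kt), t = ln(C₀/C)/k = ln(45/6.2)/1.4 = 1.982/1.4 = 1.416 d.
Distance = v·t = 1.2 m/s × 1.223e+05 s = 1.468e+05 m = 146.8 km.

147 km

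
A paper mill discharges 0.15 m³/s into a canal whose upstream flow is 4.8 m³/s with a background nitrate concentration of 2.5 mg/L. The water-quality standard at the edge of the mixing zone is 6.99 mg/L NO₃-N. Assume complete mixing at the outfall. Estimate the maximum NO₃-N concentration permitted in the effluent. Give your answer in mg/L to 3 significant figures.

151 mg/L

Mass balance: 6.99·4.95 = 0.15·Cₑ + 4.8·2.5.
Cₑ = (34.6 − 12) / 0.15 = 150.7 mg/L.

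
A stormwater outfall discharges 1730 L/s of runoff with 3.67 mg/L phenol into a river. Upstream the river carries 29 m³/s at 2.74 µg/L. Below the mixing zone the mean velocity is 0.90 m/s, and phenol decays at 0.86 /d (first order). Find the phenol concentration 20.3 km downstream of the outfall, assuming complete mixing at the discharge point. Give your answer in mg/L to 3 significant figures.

1730 L/s = 1.73 m³/s.
2.74 µg/L = 0.00274 mg/L.
After complete mixing, C₀ = (1.73·3.67 + 29·0.00274) / 30.73 = 0.2092 mg/L.
Travel time t = 2.03e+04 m / 0.90 m/s = 2.256e+04 s = 0.2611 d.
C = 0.2092·exp(−0.86·0.2611) = 0.2092·0.7989 = 0.1671 mg/L.

0.167 mg/L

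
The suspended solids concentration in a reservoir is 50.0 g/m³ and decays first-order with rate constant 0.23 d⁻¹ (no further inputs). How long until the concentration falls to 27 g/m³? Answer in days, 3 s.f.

2.68 d

t = ln(C₀/C)/k = ln(50.0/27)/0.23 = 0.6162/0.23 = 2.679 d.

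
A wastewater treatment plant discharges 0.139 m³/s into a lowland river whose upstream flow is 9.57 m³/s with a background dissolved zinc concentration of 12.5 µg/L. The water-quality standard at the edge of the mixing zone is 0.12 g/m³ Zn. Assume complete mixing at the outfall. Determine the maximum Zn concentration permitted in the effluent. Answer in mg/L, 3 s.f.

12.5 µg/L = 0.0125 mg/L.
Mass balance: 0.12·9.709 = 0.139·Cₑ + 9.57·0.0125.
Cₑ = (1.165 − 0.1196) / 0.139 = 7.521 mg/L.

7.52 mg/L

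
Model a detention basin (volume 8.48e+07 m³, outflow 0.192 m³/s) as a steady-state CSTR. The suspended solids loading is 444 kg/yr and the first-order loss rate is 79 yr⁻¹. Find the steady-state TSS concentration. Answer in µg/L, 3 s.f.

Outflow Q = 0.192 m³/s × 3.156e+07 s/yr = 6.059e+06 m³/yr.
Steady-state CSTR mass balance: W = Q·C + k·V·C, so C = W/(Q + kV).
Q + kV = 6.059e+06 + 79·8.48e+07 = 6.705e+09 m³/yr.
C = 444/6.705e+09 = 6.622e-08 kg/m³ = 6.622e-05 mg/L = 0.06622 µg/L.

0.0662 µg/L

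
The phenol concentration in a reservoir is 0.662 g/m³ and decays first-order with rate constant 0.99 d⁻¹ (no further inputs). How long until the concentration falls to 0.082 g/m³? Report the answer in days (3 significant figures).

2.11 d

t = ln(C₀/C)/k = ln(0.662/0.082)/0.99 = 2.089/0.99 = 2.11 d.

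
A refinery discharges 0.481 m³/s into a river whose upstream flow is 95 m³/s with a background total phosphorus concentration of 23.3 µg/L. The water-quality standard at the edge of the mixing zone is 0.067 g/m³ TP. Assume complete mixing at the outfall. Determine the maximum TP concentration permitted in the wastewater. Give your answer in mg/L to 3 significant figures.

8.70 mg/L

23.3 µg/L = 0.0233 mg/L.
Mass balance: 0.067·95.48 = 0.481·Cₑ + 95·0.0233.
Cₑ = (6.397 − 2.214) / 0.481 = 8.698 mg/L.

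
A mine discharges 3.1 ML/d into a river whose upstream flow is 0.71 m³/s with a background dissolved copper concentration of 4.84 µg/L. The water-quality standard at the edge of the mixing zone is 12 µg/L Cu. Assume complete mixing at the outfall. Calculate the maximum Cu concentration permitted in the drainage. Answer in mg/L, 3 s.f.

3.1 ML/d = 0.03588 m³/s.
4.84 µg/L = 0.00484 mg/L.
12 µg/L = 0.012 mg/L.
Mass balance: 0.012·0.7459 = 0.03588·Cₑ + 0.71·0.00484.
Cₑ = (0.008951 − 0.003436) / 0.03588 = 0.1537 mg/L.

0.154 mg/L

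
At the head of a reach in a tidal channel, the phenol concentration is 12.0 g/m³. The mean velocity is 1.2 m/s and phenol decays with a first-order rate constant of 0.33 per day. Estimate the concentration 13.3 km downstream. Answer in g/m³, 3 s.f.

Travel time t = 13.3 km / 1.2 m/s = 1.33e+04/1.2 = 1.108e+04 s = 0.1283 d.
First-order decay: C = 12.0·exp(−0.33·0.1283) = 12.0·0.9586 = 11.5 g/m³.

11.5 g/m³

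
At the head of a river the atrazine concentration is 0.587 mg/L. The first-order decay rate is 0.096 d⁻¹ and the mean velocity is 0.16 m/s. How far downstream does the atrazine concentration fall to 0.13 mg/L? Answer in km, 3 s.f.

217 km

From C = C₀·e^(−kt), t = ln(C₀/C)/k = ln(0.587/0.13)/0.096 = 1.507/0.096 = 15.7 d.
Distance = v·t = 0.16 m/s × 1.357e+06 s = 2.171e+05 m = 217.1 km.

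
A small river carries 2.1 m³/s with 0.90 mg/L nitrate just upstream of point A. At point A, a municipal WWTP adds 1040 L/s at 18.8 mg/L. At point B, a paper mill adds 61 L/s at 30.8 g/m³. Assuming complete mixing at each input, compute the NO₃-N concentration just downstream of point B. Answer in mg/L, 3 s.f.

7.29 mg/L

1040 L/s = 1.04 m³/s.
After input A: C = (2.1·0.9 + 1.04·18.8) / 3.14 = 6.829 mg/L.
61 L/s = 0.061 m³/s.
After input B: C = (3.14·6.829 + 0.061·30.8) / 3.201 = 7.285 mg/L.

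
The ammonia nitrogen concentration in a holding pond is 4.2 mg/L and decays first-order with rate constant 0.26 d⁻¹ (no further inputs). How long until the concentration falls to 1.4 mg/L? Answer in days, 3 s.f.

t = ln(C₀/C)/k = ln(4.2/1.4)/0.26 = 1.099/0.26 = 4.225 d.

4.23 d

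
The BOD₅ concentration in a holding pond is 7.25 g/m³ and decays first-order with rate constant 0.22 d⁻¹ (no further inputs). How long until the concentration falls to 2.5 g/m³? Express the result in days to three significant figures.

4.84 d

t = ln(C₀/C)/k = ln(7.25/2.5)/0.22 = 1.065/0.22 = 4.84 d.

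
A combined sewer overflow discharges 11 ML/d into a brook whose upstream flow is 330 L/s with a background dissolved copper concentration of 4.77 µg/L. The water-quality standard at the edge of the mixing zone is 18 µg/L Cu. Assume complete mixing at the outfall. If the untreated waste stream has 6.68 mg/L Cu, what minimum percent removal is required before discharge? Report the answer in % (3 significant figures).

11 ML/d = 0.1273 m³/s.
330 L/s = 0.33 m³/s.
4.77 µg/L = 0.00477 mg/L.
18 µg/L = 0.018 mg/L.
Mass balance: 0.018·0.4573 = 0.1273·Cₑ + 0.33·0.00477.
Cₑ = (0.008232 − 0.001574) / 0.1273 = 0.05229 mg/L.
Required removal = 1 − 0.05229/6.68 = 99.22 %.

99.2 %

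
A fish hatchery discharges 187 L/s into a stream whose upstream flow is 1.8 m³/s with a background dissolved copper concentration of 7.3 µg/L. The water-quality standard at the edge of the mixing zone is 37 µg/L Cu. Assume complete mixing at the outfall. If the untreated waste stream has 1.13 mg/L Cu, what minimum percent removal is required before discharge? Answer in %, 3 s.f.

71.4 %

187 L/s = 0.187 m³/s.
7.3 µg/L = 0.0073 mg/L.
37 µg/L = 0.037 mg/L.
Mass balance: 0.037·1.987 = 0.187·Cₑ + 1.8·0.0073.
Cₑ = (0.07352 − 0.01314) / 0.187 = 0.3229 mg/L.
Required removal = 1 − 0.3229/1.13 = 71.43 %.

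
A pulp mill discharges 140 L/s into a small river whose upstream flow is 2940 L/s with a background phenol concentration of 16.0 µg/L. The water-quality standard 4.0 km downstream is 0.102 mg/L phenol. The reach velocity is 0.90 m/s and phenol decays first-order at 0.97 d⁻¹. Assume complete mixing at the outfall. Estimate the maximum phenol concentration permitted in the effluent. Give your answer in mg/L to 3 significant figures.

2.02 mg/L

140 L/s = 0.14 m³/s.
2940 L/s = 2.94 m³/s.
16.0 µg/L = 0.016 mg/L.
Travel time to the compliance point: t = 4000/0.90 = 4444 s = 0.05144 d; decay factor exp(−0.97·0.05144) = 0.9513.
So the concentration just after mixing may be at most 0.102/0.9513 = 0.1072 mg/L.
Mass balance: 0.1072·3.08 = 0.14·Cₑ + 2.94·0.016.
Cₑ = (0.3302 − 0.04704) / 0.14 = 2.023 mg/L.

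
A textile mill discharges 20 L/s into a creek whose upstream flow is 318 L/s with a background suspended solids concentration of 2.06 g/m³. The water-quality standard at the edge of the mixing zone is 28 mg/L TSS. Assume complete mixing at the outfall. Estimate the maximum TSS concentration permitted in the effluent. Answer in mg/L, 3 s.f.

20 L/s = 0.02 m³/s.
318 L/s = 0.318 m³/s.
Mass balance: 28·0.338 = 0.02·Cₑ + 0.318·2.06.
Cₑ = (9.464 − 0.6551) / 0.02 = 440.4 mg/L.

440 mg/L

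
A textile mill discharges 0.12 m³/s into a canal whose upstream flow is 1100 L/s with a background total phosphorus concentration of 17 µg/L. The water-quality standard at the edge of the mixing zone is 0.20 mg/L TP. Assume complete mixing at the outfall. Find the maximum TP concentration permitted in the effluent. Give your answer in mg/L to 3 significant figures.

1100 L/s = 1.1 m³/s.
17 µg/L = 0.017 mg/L.
Mass balance: 0.2·1.22 = 0.12·Cₑ + 1.1·0.017.
Cₑ = (0.244 − 0.0187) / 0.12 = 1.878 mg/L.

1.88 mg/L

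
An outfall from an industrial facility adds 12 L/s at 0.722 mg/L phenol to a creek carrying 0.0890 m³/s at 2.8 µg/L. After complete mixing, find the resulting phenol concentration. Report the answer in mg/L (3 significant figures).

12 L/s = 0.012 m³/s.
2.8 µg/L = 0.0028 mg/L.
Conservation of mass across the mixing zone: C = (0.012·0.722 + 0.089·0.0028) / (0.012 + 0.089) = 0.008913/0.101 = 0.08825 mg/L.

0.0882 mg/L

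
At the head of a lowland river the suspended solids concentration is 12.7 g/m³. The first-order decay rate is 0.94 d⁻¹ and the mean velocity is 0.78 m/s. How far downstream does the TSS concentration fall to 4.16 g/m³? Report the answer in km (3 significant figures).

From C = C₀·e^(−kt), t = ln(C₀/C)/k = ln(12.7/4.16)/0.94 = 1.116/0.94 = 1.187 d.
Distance = v·t = 0.78 m/s × 1.026e+05 s = 8.002e+04 m = 80.02 km.

80.0 km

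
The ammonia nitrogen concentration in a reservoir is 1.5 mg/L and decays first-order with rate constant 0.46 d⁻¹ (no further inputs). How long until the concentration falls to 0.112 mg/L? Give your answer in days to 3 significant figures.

5.64 d

t = ln(C₀/C)/k = ln(1.5/0.112)/0.46 = 2.595/0.46 = 5.641 d.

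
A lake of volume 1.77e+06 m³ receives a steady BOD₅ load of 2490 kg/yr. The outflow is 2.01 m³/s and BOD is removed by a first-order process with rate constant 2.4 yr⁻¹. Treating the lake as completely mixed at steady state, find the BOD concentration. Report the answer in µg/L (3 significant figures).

36.8 µg/L

Outflow Q = 2.01 m³/s × 3.156e+07 s/yr = 6.343e+07 m³/yr.
Steady-state CSTR mass balance: W = Q·C + k·V·C, so C = W/(Q + kV).
Q + kV = 6.343e+07 + 2.4·1.77e+06 = 6.768e+07 m³/yr.
C = 2490/6.768e+07 = 3.679e-05 kg/m³ = 0.03679 mg/L = 36.79 µg/L.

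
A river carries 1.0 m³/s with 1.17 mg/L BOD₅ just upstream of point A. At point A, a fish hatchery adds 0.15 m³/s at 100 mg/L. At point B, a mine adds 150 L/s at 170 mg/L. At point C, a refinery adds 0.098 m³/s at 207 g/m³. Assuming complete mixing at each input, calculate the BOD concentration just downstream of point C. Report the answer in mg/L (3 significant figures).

44.3 mg/L

After input A: C = (1·1.17 + 0.15·100) / 1.15 = 14.06 mg/L.
150 L/s = 0.15 m³/s.
After input B: C = (1.15·14.06 + 0.15·170) / 1.3 = 32.05 mg/L.
After input C: C = (1.3·32.05 + 0.098·207) / 1.398 = 44.32 mg/L.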